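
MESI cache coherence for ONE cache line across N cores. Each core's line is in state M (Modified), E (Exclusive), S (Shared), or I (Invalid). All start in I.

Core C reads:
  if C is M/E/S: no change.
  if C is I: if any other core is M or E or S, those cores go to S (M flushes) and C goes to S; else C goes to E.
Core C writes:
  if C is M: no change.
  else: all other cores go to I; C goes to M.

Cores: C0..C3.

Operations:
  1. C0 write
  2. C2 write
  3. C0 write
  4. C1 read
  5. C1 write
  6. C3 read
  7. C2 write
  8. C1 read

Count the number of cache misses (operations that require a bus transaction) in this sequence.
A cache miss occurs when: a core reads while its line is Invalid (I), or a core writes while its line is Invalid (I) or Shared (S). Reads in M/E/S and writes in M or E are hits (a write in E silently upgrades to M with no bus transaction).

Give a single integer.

Op 1: C0 write [C0 write: invalidate none -> C0=M] -> [M,I,I,I] [MISS #1: write from I]
Op 2: C2 write [C2 write: invalidate ['C0=M'] -> C2=M] -> [I,I,M,I] [MISS #2: write from I]
Op 3: C0 write [C0 write: invalidate ['C2=M'] -> C0=M] -> [M,I,I,I] [MISS #3: write from I]
Op 4: C1 read [C1 read from I: others=['C0=M'] -> C1=S, others downsized to S] -> [S,S,I,I] [MISS #4: read from I]
Op 5: C1 write [C1 write: invalidate ['C0=S'] -> C1=M] -> [I,M,I,I] [MISS #5: write from S]
Op 6: C3 read [C3 read from I: others=['C1=M'] -> C3=S, others downsized to S] -> [I,S,I,S] [MISS #6: read from I]
Op 7: C2 write [C2 write: invalidate ['C1=S', 'C3=S'] -> C2=M] -> [I,I,M,I] [MISS #7: write from I]
Op 8: C1 read [C1 read from I: others=['C2=M'] -> C1=S, others downsized to S] -> [I,S,S,I] [MISS #8: read from I]

Answer: 8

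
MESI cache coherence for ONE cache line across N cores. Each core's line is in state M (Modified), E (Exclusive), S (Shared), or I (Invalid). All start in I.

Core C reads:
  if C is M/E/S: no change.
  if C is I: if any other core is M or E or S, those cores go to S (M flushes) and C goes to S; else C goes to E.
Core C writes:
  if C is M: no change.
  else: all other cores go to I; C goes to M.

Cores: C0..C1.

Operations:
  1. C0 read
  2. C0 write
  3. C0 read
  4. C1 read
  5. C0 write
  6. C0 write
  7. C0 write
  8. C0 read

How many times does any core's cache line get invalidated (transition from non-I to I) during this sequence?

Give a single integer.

Answer: 1

Derivation:
Op 1: C0 read [C0 read from I: no other sharers -> C0=E (exclusive)] -> [E,I] (invalidations this op: 0; running total: 0)
Op 2: C0 write [C0 write: invalidate none -> C0=M] -> [M,I] (invalidations this op: 0; running total: 0)
Op 3: C0 read [C0 read: already in M, no change] -> [M,I] (invalidations this op: 0; running total: 0)
Op 4: C1 read [C1 read from I: others=['C0=M'] -> C1=S, others downsized to S] -> [S,S] (invalidations this op: 0; running total: 0)
Op 5: C0 write [C0 write: invalidate ['C1=S'] -> C0=M] -> [M,I] (invalidations this op: 1; running total: 1)
Op 6: C0 write [C0 write: already M (modified), no change] -> [M,I] (invalidations this op: 0; running total: 1)
Op 7: C0 write [C0 write: already M (modified), no change] -> [M,I] (invalidations this op: 0; running total: 1)
Op 8: C0 read [C0 read: already in M, no change] -> [M,I] (invalidations this op: 0; running total: 1)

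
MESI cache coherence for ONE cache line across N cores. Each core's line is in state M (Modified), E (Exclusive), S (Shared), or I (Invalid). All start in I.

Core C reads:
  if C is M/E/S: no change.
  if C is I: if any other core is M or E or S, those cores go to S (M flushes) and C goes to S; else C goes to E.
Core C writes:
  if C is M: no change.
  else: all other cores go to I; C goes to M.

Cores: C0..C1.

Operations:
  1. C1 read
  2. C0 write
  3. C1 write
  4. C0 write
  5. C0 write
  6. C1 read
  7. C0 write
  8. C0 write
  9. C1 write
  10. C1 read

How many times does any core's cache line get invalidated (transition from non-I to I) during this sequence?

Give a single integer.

Op 1: C1 read [C1 read from I: no other sharers -> C1=E (exclusive)] -> [I,E] (invalidations this op: 0; running total: 0)
Op 2: C0 write [C0 write: invalidate ['C1=E'] -> C0=M] -> [M,I] (invalidations this op: 1; running total: 1)
Op 3: C1 write [C1 write: invalidate ['C0=M'] -> C1=M] -> [I,M] (invalidations this op: 1; running total: 2)
Op 4: C0 write [C0 write: invalidate ['C1=M'] -> C0=M] -> [M,I] (invalidations this op: 1; running total: 3)
Op 5: C0 write [C0 write: already M (modified), no change] -> [M,I] (invalidations this op: 0; running total: 3)
Op 6: C1 read [C1 read from I: others=['C0=M'] -> C1=S, others downsized to S] -> [S,S] (invalidations this op: 0; running total: 3)
Op 7: C0 write [C0 write: invalidate ['C1=S'] -> C0=M] -> [M,I] (invalidations this op: 1; running total: 4)
Op 8: C0 write [C0 write: already M (modified), no change] -> [M,I] (invalidations this op: 0; running total: 4)
Op 9: C1 write [C1 write: invalidate ['C0=M'] -> C1=M] -> [I,M] (invalidations this op: 1; running total: 5)
Op 10: C1 read [C1 read: already in M, no change] -> [I,M] (invalidations this op: 0; running total: 5)

Answer: 5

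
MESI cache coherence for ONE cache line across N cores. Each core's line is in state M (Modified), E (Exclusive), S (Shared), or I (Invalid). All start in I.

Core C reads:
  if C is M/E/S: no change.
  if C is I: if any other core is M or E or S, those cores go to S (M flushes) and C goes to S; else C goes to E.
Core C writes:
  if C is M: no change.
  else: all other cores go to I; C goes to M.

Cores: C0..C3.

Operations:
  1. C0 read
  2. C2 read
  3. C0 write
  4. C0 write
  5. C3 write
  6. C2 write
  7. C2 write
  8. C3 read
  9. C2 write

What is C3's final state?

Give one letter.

Answer: I

Derivation:
Op 1: C0 read [C0 read from I: no other sharers -> C0=E (exclusive)] -> [E,I,I,I]
Op 2: C2 read [C2 read from I: others=['C0=E'] -> C2=S, others downsized to S] -> [S,I,S,I]
Op 3: C0 write [C0 write: invalidate ['C2=S'] -> C0=M] -> [M,I,I,I]
Op 4: C0 write [C0 write: already M (modified), no change] -> [M,I,I,I]
Op 5: C3 write [C3 write: invalidate ['C0=M'] -> C3=M] -> [I,I,I,M]
Op 6: C2 write [C2 write: invalidate ['C3=M'] -> C2=M] -> [I,I,M,I]
Op 7: C2 write [C2 write: already M (modified), no change] -> [I,I,M,I]
Op 8: C3 read [C3 read from I: others=['C2=M'] -> C3=S, others downsized to S] -> [I,I,S,S]
Op 9: C2 write [C2 write: invalidate ['C3=S'] -> C2=M] -> [I,I,M,I]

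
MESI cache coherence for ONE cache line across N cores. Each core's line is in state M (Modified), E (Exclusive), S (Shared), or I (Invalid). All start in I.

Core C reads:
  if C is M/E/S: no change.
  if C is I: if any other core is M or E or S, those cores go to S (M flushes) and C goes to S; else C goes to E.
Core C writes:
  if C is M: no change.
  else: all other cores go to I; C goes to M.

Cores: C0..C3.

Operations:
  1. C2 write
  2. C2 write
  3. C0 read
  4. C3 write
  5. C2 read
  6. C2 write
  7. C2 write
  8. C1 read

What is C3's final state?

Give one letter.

Op 1: C2 write [C2 write: invalidate none -> C2=M] -> [I,I,M,I]
Op 2: C2 write [C2 write: already M (modified), no change] -> [I,I,M,I]
Op 3: C0 read [C0 read from I: others=['C2=M'] -> C0=S, others downsized to S] -> [S,I,S,I]
Op 4: C3 write [C3 write: invalidate ['C0=S', 'C2=S'] -> C3=M] -> [I,I,I,M]
Op 5: C2 read [C2 read from I: others=['C3=M'] -> C2=S, others downsized to S] -> [I,I,S,S]
Op 6: C2 write [C2 write: invalidate ['C3=S'] -> C2=M] -> [I,I,M,I]
Op 7: C2 write [C2 write: already M (modified), no change] -> [I,I,M,I]
Op 8: C1 read [C1 read from I: others=['C2=M'] -> C1=S, others downsized to S] -> [I,S,S,I]

Answer: I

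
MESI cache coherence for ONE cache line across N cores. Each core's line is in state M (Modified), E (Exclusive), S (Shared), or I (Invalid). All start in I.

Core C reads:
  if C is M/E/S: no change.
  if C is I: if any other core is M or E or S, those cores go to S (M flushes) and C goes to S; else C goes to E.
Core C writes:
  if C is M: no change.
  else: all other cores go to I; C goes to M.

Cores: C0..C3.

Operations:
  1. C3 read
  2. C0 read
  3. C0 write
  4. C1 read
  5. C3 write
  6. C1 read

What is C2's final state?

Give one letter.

Answer: I

Derivation:
Op 1: C3 read [C3 read from I: no other sharers -> C3=E (exclusive)] -> [I,I,I,E]
Op 2: C0 read [C0 read from I: others=['C3=E'] -> C0=S, others downsized to S] -> [S,I,I,S]
Op 3: C0 write [C0 write: invalidate ['C3=S'] -> C0=M] -> [M,I,I,I]
Op 4: C1 read [C1 read from I: others=['C0=M'] -> C1=S, others downsized to S] -> [S,S,I,I]
Op 5: C3 write [C3 write: invalidate ['C0=S', 'C1=S'] -> C3=M] -> [I,I,I,M]
Op 6: C1 read [C1 read from I: others=['C3=M'] -> C1=S, others downsized to S] -> [I,S,I,S]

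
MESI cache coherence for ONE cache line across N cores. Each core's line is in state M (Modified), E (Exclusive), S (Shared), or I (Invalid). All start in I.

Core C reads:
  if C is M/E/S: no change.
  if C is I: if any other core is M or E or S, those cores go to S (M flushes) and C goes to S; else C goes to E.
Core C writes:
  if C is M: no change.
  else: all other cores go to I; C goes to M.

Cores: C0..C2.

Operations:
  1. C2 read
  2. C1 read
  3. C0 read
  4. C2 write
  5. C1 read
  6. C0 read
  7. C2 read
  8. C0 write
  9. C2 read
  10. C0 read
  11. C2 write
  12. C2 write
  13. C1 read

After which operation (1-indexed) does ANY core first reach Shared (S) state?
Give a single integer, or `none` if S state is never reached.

Answer: 2

Derivation:
Op 1: C2 read [C2 read from I: no other sharers -> C2=E (exclusive)] -> [I,I,E]
Op 2: C1 read [C1 read from I: others=['C2=E'] -> C1=S, others downsized to S] -> [I,S,S]
  -> First S state at op 2; remaining ops need not be traced.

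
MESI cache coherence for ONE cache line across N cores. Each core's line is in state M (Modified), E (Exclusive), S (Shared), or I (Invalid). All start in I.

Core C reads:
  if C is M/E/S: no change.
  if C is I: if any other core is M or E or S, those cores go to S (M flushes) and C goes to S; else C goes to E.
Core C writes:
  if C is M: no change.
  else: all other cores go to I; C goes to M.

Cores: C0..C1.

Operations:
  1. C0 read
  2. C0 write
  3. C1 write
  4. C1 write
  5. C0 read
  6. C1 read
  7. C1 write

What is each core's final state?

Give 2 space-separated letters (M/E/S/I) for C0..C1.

Answer: I M

Derivation:
Op 1: C0 read [C0 read from I: no other sharers -> C0=E (exclusive)] -> [E,I]
Op 2: C0 write [C0 write: invalidate none -> C0=M] -> [M,I]
Op 3: C1 write [C1 write: invalidate ['C0=M'] -> C1=M] -> [I,M]
Op 4: C1 write [C1 write: already M (modified), no change] -> [I,M]
Op 5: C0 read [C0 read from I: others=['C1=M'] -> C0=S, others downsized to S] -> [S,S]
Op 6: C1 read [C1 read: already in S, no change] -> [S,S]
Op 7: C1 write [C1 write: invalidate ['C0=S'] -> C1=M] -> [I,M]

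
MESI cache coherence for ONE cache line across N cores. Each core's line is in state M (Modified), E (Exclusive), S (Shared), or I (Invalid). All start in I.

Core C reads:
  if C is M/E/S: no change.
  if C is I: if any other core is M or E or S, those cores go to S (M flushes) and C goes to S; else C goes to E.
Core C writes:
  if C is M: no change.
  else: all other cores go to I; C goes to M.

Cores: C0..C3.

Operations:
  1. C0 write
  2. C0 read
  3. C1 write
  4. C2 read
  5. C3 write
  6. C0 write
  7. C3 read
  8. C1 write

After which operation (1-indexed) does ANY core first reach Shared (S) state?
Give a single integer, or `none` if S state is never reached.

Answer: 4

Derivation:
Op 1: C0 write [C0 write: invalidate none -> C0=M] -> [M,I,I,I]
Op 2: C0 read [C0 read: already in M, no change] -> [M,I,I,I]
Op 3: C1 write [C1 write: invalidate ['C0=M'] -> C1=M] -> [I,M,I,I]
Op 4: C2 read [C2 read from I: others=['C1=M'] -> C2=S, others downsized to S] -> [I,S,S,I]
  -> First S state at op 4; remaining ops need not be traced.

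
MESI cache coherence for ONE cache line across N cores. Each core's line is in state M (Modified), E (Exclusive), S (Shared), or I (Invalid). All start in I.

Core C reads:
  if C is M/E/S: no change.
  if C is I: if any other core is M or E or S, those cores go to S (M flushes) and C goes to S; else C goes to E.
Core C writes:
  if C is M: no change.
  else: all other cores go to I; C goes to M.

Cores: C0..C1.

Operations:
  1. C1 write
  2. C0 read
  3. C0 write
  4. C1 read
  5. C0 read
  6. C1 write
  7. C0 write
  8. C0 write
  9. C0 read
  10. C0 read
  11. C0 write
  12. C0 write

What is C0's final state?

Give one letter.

Op 1: C1 write [C1 write: invalidate none -> C1=M] -> [I,M]
Op 2: C0 read [C0 read from I: others=['C1=M'] -> C0=S, others downsized to S] -> [S,S]
Op 3: C0 write [C0 write: invalidate ['C1=S'] -> C0=M] -> [M,I]
Op 4: C1 read [C1 read from I: others=['C0=M'] -> C1=S, others downsized to S] -> [S,S]
Op 5: C0 read [C0 read: already in S, no change] -> [S,S]
Op 6: C1 write [C1 write: invalidate ['C0=S'] -> C1=M] -> [I,M]
Op 7: C0 write [C0 write: invalidate ['C1=M'] -> C0=M] -> [M,I]
Op 8: C0 write [C0 write: already M (modified), no change] -> [M,I]
Op 9: C0 read [C0 read: already in M, no change] -> [M,I]
Op 10: C0 read [C0 read: already in M, no change] -> [M,I]
Op 11: C0 write [C0 write: already M (modified), no change] -> [M,I]
Op 12: C0 write [C0 write: already M (modified), no change] -> [M,I]

Answer: M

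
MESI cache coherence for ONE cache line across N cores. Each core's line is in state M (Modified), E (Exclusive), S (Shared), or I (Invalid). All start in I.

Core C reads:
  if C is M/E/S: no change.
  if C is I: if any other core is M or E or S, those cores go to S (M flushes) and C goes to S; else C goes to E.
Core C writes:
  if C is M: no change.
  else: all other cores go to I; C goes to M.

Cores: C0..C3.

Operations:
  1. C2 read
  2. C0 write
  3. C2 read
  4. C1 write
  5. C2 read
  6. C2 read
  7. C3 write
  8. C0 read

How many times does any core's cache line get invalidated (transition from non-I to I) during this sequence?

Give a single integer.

Op 1: C2 read [C2 read from I: no other sharers -> C2=E (exclusive)] -> [I,I,E,I] (invalidations this op: 0; running total: 0)
Op 2: C0 write [C0 write: invalidate ['C2=E'] -> C0=M] -> [M,I,I,I] (invalidations this op: 1; running total: 1)
Op 3: C2 read [C2 read from I: others=['C0=M'] -> C2=S, others downsized to S] -> [S,I,S,I] (invalidations this op: 0; running total: 1)
Op 4: C1 write [C1 write: invalidate ['C0=S', 'C2=S'] -> C1=M] -> [I,M,I,I] (invalidations this op: 2; running total: 3)
Op 5: C2 read [C2 read from I: others=['C1=M'] -> C2=S, others downsized to S] -> [I,S,S,I] (invalidations this op: 0; running total: 3)
Op 6: C2 read [C2 read: already in S, no change] -> [I,S,S,I] (invalidations this op: 0; running total: 3)
Op 7: C3 write [C3 write: invalidate ['C1=S', 'C2=S'] -> C3=M] -> [I,I,I,M] (invalidations this op: 2; running total: 5)
Op 8: C0 read [C0 read from I: others=['C3=M'] -> C0=S, others downsized to S] -> [S,I,I,S] (invalidations this op: 0; running total: 5)

Answer: 5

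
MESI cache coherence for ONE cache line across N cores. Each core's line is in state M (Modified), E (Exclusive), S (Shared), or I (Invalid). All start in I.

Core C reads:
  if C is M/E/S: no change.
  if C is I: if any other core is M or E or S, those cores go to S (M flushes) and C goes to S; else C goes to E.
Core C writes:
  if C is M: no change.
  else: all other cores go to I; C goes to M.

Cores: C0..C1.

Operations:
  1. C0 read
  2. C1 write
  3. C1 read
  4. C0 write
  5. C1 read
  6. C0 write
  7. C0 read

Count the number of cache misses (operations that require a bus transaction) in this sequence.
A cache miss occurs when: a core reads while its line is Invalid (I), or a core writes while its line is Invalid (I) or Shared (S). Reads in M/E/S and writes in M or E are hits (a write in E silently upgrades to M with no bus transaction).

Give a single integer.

Op 1: C0 read [C0 read from I: no other sharers -> C0=E (exclusive)] -> [E,I] [MISS #1: read from I]
Op 2: C1 write [C1 write: invalidate ['C0=E'] -> C1=M] -> [I,M] [MISS #2: write from I]
Op 3: C1 read [C1 read: already in M, no change] -> [I,M] [hit: read from M]
Op 4: C0 write [C0 write: invalidate ['C1=M'] -> C0=M] -> [M,I] [MISS #3: write from I]
Op 5: C1 read [C1 read from I: others=['C0=M'] -> C1=S, others downsized to S] -> [S,S] [MISS #4: read from I]
Op 6: C0 write [C0 write: invalidate ['C1=S'] -> C0=M] -> [M,I] [MISS #5: write from S]
Op 7: C0 read [C0 read: already in M, no change] -> [M,I] [hit: read from M]

Answer: 5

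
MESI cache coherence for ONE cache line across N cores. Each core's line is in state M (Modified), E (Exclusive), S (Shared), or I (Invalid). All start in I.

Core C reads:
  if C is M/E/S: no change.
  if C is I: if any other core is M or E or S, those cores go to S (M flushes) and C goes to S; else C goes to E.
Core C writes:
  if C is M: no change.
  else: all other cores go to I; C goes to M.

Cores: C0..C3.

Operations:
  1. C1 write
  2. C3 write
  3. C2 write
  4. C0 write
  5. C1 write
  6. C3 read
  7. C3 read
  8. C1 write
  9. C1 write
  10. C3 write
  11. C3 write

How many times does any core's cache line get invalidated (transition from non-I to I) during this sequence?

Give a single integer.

Answer: 6

Derivation:
Op 1: C1 write [C1 write: invalidate none -> C1=M] -> [I,M,I,I] (invalidations this op: 0; running total: 0)
Op 2: C3 write [C3 write: invalidate ['C1=M'] -> C3=M] -> [I,I,I,M] (invalidations this op: 1; running total: 1)
Op 3: C2 write [C2 write: invalidate ['C3=M'] -> C2=M] -> [I,I,M,I] (invalidations this op: 1; running total: 2)
Op 4: C0 write [C0 write: invalidate ['C2=M'] -> C0=M] -> [M,I,I,I] (invalidations this op: 1; running total: 3)
Op 5: C1 write [C1 write: invalidate ['C0=M'] -> C1=M] -> [I,M,I,I] (invalidations this op: 1; running total: 4)
Op 6: C3 read [C3 read from I: others=['C1=M'] -> C3=S, others downsized to S] -> [I,S,I,S] (invalidations this op: 0; running total: 4)
Op 7: C3 read [C3 read: already in S, no change] -> [I,S,I,S] (invalidations this op: 0; running total: 4)
Op 8: C1 write [C1 write: invalidate ['C3=S'] -> C1=M] -> [I,M,I,I] (invalidations this op: 1; running total: 5)
Op 9: C1 write [C1 write: already M (modified), no change] -> [I,M,I,I] (invalidations this op: 0; running total: 5)
Op 10: C3 write [C3 write: invalidate ['C1=M'] -> C3=M] -> [I,I,I,M] (invalidations this op: 1; running total: 6)
Op 11: C3 write [C3 write: already M (modified), no change] -> [I,I,I,M] (invalidations this op: 0; running total: 6)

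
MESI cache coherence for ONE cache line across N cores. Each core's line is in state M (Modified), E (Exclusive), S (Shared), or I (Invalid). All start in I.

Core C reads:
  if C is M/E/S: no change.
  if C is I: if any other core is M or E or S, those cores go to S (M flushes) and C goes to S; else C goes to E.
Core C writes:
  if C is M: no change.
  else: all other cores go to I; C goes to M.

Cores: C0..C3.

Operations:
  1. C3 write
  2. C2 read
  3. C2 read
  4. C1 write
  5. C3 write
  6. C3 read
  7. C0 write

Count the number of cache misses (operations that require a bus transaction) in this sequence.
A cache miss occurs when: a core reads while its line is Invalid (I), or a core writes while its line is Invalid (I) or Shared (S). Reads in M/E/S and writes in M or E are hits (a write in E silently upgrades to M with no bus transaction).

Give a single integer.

Op 1: C3 write [C3 write: invalidate none -> C3=M] -> [I,I,I,M] [MISS #1: write from I]
Op 2: C2 read [C2 read from I: others=['C3=M'] -> C2=S, others downsized to S] -> [I,I,S,S] [MISS #2: read from I]
Op 3: C2 read [C2 read: already in S, no change] -> [I,I,S,S] [hit: read from S]
Op 4: C1 write [C1 write: invalidate ['C2=S', 'C3=S'] -> C1=M] -> [I,M,I,I] [MISS #3: write from I]
Op 5: C3 write [C3 write: invalidate ['C1=M'] -> C3=M] -> [I,I,I,M] [MISS #4: write from I]
Op 6: C3 read [C3 read: already in M, no change] -> [I,I,I,M] [hit: read from M]
Op 7: C0 write [C0 write: invalidate ['C3=M'] -> C0=M] -> [M,I,I,I] [MISS #5: write from I]

Answer: 5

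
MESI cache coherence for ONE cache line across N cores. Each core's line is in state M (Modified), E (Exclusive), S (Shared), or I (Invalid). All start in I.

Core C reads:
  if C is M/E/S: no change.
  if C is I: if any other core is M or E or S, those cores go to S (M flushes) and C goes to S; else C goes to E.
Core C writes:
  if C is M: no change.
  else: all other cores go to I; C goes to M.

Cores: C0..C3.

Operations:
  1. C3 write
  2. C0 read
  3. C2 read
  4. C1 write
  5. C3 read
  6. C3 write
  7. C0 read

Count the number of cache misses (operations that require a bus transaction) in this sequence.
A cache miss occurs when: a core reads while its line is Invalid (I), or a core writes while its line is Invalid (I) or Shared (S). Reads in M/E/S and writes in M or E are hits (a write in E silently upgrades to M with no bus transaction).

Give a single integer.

Answer: 7

Derivation:
Op 1: C3 write [C3 write: invalidate none -> C3=M] -> [I,I,I,M] [MISS #1: write from I]
Op 2: C0 read [C0 read from I: others=['C3=M'] -> C0=S, others downsized to S] -> [S,I,I,S] [MISS #2: read from I]
Op 3: C2 read [C2 read from I: others=['C0=S', 'C3=S'] -> C2=S, others downsized to S] -> [S,I,S,S] [MISS #3: read from I]
Op 4: C1 write [C1 write: invalidate ['C0=S', 'C2=S', 'C3=S'] -> C1=M] -> [I,M,I,I] [MISS #4: write from I]
Op 5: C3 read [C3 read from I: others=['C1=M'] -> C3=S, others downsized to S] -> [I,S,I,S] [MISS #5: read from I]
Op 6: C3 write [C3 write: invalidate ['C1=S'] -> C3=M] -> [I,I,I,M] [MISS #6: write from S]
Op 7: C0 read [C0 read from I: others=['C3=M'] -> C0=S, others downsized to S] -> [S,I,I,S] [MISS #7: read from I]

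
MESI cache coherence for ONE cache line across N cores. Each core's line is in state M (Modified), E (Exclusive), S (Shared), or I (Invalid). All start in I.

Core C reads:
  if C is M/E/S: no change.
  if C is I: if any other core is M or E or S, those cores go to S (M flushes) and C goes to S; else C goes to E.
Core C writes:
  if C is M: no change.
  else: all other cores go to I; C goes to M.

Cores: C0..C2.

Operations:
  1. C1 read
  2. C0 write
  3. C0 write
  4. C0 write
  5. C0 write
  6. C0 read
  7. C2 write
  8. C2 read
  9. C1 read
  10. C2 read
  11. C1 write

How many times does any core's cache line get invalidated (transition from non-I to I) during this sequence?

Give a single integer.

Answer: 3

Derivation:
Op 1: C1 read [C1 read from I: no other sharers -> C1=E (exclusive)] -> [I,E,I] (invalidations this op: 0; running total: 0)
Op 2: C0 write [C0 write: invalidate ['C1=E'] -> C0=M] -> [M,I,I] (invalidations this op: 1; running total: 1)
Op 3: C0 write [C0 write: already M (modified), no change] -> [M,I,I] (invalidations this op: 0; running total: 1)
Op 4: C0 write [C0 write: already M (modified), no change] -> [M,I,I] (invalidations this op: 0; running total: 1)
Op 5: C0 write [C0 write: already M (modified), no change] -> [M,I,I] (invalidations this op: 0; running total: 1)
Op 6: C0 read [C0 read: already in M, no change] -> [M,I,I] (invalidations this op: 0; running total: 1)
Op 7: C2 write [C2 write: invalidate ['C0=M'] -> C2=M] -> [I,I,M] (invalidations this op: 1; running total: 2)
Op 8: C2 read [C2 read: already in M, no change] -> [I,I,M] (invalidations this op: 0; running total: 2)
Op 9: C1 read [C1 read from I: others=['C2=M'] -> C1=S, others downsized to S] -> [I,S,S] (invalidations this op: 0; running total: 2)
Op 10: C2 read [C2 read: already in S, no change] -> [I,S,S] (invalidations this op: 0; running total: 2)
Op 11: C1 write [C1 write: invalidate ['C2=S'] -> C1=M] -> [I,M,I] (invalidations this op: 1; running total: 3)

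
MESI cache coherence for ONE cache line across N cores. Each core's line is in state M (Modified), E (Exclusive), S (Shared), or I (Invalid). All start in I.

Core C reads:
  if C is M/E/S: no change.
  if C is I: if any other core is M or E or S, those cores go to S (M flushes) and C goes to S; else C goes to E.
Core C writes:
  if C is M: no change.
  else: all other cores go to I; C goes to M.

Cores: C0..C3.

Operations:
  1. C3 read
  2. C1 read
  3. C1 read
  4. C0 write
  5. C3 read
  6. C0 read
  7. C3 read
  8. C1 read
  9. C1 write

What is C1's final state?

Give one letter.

Answer: M

Derivation:
Op 1: C3 read [C3 read from I: no other sharers -> C3=E (exclusive)] -> [I,I,I,E]
Op 2: C1 read [C1 read from I: others=['C3=E'] -> C1=S, others downsized to S] -> [I,S,I,S]
Op 3: C1 read [C1 read: already in S, no change] -> [I,S,I,S]
Op 4: C0 write [C0 write: invalidate ['C1=S', 'C3=S'] -> C0=M] -> [M,I,I,I]
Op 5: C3 read [C3 read from I: others=['C0=M'] -> C3=S, others downsized to S] -> [S,I,I,S]
Op 6: C0 read [C0 read: already in S, no change] -> [S,I,I,S]
Op 7: C3 read [C3 read: already in S, no change] -> [S,I,I,S]
Op 8: C1 read [C1 read from I: others=['C0=S', 'C3=S'] -> C1=S, others downsized to S] -> [S,S,I,S]
Op 9: C1 write [C1 write: invalidate ['C0=S', 'C3=S'] -> C1=M] -> [I,M,I,I]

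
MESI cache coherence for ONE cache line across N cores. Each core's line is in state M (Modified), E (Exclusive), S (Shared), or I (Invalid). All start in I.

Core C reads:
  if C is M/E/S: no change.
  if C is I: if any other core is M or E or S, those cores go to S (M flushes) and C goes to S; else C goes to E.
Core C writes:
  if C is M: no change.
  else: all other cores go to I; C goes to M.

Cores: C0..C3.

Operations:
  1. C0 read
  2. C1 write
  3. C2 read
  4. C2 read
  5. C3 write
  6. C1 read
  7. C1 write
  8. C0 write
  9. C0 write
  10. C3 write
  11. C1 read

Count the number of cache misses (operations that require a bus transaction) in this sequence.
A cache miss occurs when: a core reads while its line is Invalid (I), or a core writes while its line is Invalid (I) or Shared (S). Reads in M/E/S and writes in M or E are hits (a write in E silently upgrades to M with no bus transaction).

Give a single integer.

Answer: 9

Derivation:
Op 1: C0 read [C0 read from I: no other sharers -> C0=E (exclusive)] -> [E,I,I,I] [MISS #1: read from I]
Op 2: C1 write [C1 write: invalidate ['C0=E'] -> C1=M] -> [I,M,I,I] [MISS #2: write from I]
Op 3: C2 read [C2 read from I: others=['C1=M'] -> C2=S, others downsized to S] -> [I,S,S,I] [MISS #3: read from I]
Op 4: C2 read [C2 read: already in S, no change] -> [I,S,S,I] [hit: read from S]
Op 5: C3 write [C3 write: invalidate ['C1=S', 'C2=S'] -> C3=M] -> [I,I,I,M] [MISS #4: write from I]
Op 6: C1 read [C1 read from I: others=['C3=M'] -> C1=S, others downsized to S] -> [I,S,I,S] [MISS #5: read from I]
Op 7: C1 write [C1 write: invalidate ['C3=S'] -> C1=M] -> [I,M,I,I] [MISS #6: write from S]
Op 8: C0 write [C0 write: invalidate ['C1=M'] -> C0=M] -> [M,I,I,I] [MISS #7: write from I]
Op 9: C0 write [C0 write: already M (modified), no change] -> [M,I,I,I] [hit: write from M]
Op 10: C3 write [C3 write: invalidate ['C0=M'] -> C3=M] -> [I,I,I,M] [MISS #8: write from I]
Op 11: C1 read [C1 read from I: others=['C3=M'] -> C1=S, others downsized to S] -> [I,S,I,S] [MISS #9: read from I]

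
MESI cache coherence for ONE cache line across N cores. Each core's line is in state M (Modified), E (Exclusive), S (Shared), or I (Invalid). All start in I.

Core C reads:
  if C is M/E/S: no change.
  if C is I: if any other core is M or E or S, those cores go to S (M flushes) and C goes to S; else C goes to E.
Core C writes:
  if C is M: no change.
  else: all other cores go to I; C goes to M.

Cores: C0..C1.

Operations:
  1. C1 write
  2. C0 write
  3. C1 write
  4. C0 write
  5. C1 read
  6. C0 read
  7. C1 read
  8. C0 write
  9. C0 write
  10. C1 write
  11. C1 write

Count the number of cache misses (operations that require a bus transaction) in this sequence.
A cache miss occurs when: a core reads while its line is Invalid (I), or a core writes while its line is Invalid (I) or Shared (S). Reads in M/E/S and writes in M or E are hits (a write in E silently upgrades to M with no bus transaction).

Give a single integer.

Op 1: C1 write [C1 write: invalidate none -> C1=M] -> [I,M] [MISS #1: write from I]
Op 2: C0 write [C0 write: invalidate ['C1=M'] -> C0=M] -> [M,I] [MISS #2: write from I]
Op 3: C1 write [C1 write: invalidate ['C0=M'] -> C1=M] -> [I,M] [MISS #3: write from I]
Op 4: C0 write [C0 write: invalidate ['C1=M'] -> C0=M] -> [M,I] [MISS #4: write from I]
Op 5: C1 read [C1 read from I: others=['C0=M'] -> C1=S, others downsized to S] -> [S,S] [MISS #5: read from I]
Op 6: C0 read [C0 read: already in S, no change] -> [S,S] [hit: read from S]
Op 7: C1 read [C1 read: already in S, no change] -> [S,S] [hit: read from S]
Op 8: C0 write [C0 write: invalidate ['C1=S'] -> C0=M] -> [M,I] [MISS #6: write from S]
Op 9: C0 write [C0 write: already M (modified), no change] -> [M,I] [hit: write from M]
Op 10: C1 write [C1 write: invalidate ['C0=M'] -> C1=M] -> [I,M] [MISS #7: write from I]
Op 11: C1 write [C1 write: already M (modified), no change] -> [I,M] [hit: write from M]

Answer: 7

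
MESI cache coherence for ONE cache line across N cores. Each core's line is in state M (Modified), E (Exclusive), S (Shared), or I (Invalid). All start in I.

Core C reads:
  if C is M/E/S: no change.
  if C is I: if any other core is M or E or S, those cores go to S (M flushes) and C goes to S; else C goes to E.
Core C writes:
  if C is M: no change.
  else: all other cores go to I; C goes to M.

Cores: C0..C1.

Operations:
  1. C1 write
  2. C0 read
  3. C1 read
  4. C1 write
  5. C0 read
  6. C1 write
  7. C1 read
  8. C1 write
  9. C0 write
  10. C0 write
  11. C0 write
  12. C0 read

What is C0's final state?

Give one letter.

Answer: M

Derivation:
Op 1: C1 write [C1 write: invalidate none -> C1=M] -> [I,M]
Op 2: C0 read [C0 read from I: others=['C1=M'] -> C0=S, others downsized to S] -> [S,S]
Op 3: C1 read [C1 read: already in S, no change] -> [S,S]
Op 4: C1 write [C1 write: invalidate ['C0=S'] -> C1=M] -> [I,M]
Op 5: C0 read [C0 read from I: others=['C1=M'] -> C0=S, others downsized to S] -> [S,S]
Op 6: C1 write [C1 write: invalidate ['C0=S'] -> C1=M] -> [I,M]
Op 7: C1 read [C1 read: already in M, no change] -> [I,M]
Op 8: C1 write [C1 write: already M (modified), no change] -> [I,M]
Op 9: C0 write [C0 write: invalidate ['C1=M'] -> C0=M] -> [M,I]
Op 10: C0 write [C0 write: already M (modified), no change] -> [M,I]
Op 11: C0 write [C0 write: already M (modified), no change] -> [M,I]
Op 12: C0 read [C0 read: already in M, no change] -> [M,I]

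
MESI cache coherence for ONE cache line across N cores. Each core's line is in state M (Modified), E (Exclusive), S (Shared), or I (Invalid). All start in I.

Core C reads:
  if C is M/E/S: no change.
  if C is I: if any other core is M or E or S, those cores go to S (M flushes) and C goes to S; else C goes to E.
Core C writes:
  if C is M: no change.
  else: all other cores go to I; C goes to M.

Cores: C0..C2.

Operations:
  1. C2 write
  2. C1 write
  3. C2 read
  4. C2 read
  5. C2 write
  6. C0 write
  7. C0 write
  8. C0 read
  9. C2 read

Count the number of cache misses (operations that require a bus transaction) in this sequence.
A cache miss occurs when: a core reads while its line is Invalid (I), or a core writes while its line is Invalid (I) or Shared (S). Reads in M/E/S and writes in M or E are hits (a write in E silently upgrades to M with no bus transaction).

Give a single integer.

Answer: 6

Derivation:
Op 1: C2 write [C2 write: invalidate none -> C2=M] -> [I,I,M] [MISS #1: write from I]
Op 2: C1 write [C1 write: invalidate ['C2=M'] -> C1=M] -> [I,M,I] [MISS #2: write from I]
Op 3: C2 read [C2 read from I: others=['C1=M'] -> C2=S, others downsized to S] -> [I,S,S] [MISS #3: read from I]
Op 4: C2 read [C2 read: already in S, no change] -> [I,S,S] [hit: read from S]
Op 5: C2 write [C2 write: invalidate ['C1=S'] -> C2=M] -> [I,I,M] [MISS #4: write from S]
Op 6: C0 write [C0 write: invalidate ['C2=M'] -> C0=M] -> [M,I,I] [MISS #5: write from I]
Op 7: C0 write [C0 write: already M (modified), no change] -> [M,I,I] [hit: write from M]
Op 8: C0 read [C0 read: already in M, no change] -> [M,I,I] [hit: read from M]
Op 9: C2 read [C2 read from I: others=['C0=M'] -> C2=S, others downsized to S] -> [S,I,S] [MISS #6: read from I]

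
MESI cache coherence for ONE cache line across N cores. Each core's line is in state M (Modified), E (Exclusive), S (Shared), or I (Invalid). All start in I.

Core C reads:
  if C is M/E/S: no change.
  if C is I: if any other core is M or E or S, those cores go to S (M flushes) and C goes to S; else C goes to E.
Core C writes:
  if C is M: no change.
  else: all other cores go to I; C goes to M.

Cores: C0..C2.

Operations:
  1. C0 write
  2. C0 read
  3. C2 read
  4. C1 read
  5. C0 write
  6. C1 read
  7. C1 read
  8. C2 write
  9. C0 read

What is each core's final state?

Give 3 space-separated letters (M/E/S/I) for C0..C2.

Op 1: C0 write [C0 write: invalidate none -> C0=M] -> [M,I,I]
Op 2: C0 read [C0 read: already in M, no change] -> [M,I,I]
Op 3: C2 read [C2 read from I: others=['C0=M'] -> C2=S, others downsized to S] -> [S,I,S]
Op 4: C1 read [C1 read from I: others=['C0=S', 'C2=S'] -> C1=S, others downsized to S] -> [S,S,S]
Op 5: C0 write [C0 write: invalidate ['C1=S', 'C2=S'] -> C0=M] -> [M,I,I]
Op 6: C1 read [C1 read from I: others=['C0=M'] -> C1=S, others downsized to S] -> [S,S,I]
Op 7: C1 read [C1 read: already in S, no change] -> [S,S,I]
Op 8: C2 write [C2 write: invalidate ['C0=S', 'C1=S'] -> C2=M] -> [I,I,M]
Op 9: C0 read [C0 read from I: others=['C2=M'] -> C0=S, others downsized to S] -> [S,I,S]

Answer: S I S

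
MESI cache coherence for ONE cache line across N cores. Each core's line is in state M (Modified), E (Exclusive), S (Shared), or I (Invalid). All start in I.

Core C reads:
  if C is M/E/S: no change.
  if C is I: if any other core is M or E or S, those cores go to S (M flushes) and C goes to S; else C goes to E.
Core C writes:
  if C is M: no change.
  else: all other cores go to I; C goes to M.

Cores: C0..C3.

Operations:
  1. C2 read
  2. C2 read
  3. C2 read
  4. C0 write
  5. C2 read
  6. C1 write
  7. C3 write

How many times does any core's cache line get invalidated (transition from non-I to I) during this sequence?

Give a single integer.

Answer: 4

Derivation:
Op 1: C2 read [C2 read from I: no other sharers -> C2=E (exclusive)] -> [I,I,E,I] (invalidations this op: 0; running total: 0)
Op 2: C2 read [C2 read: already in E, no change] -> [I,I,E,I] (invalidations this op: 0; running total: 0)
Op 3: C2 read [C2 read: already in E, no change] -> [I,I,E,I] (invalidations this op: 0; running total: 0)
Op 4: C0 write [C0 write: invalidate ['C2=E'] -> C0=M] -> [M,I,I,I] (invalidations this op: 1; running total: 1)
Op 5: C2 read [C2 read from I: others=['C0=M'] -> C2=S, others downsized to S] -> [S,I,S,I] (invalidations this op: 0; running total: 1)
Op 6: C1 write [C1 write: invalidate ['C0=S', 'C2=S'] -> C1=M] -> [I,M,I,I] (invalidations this op: 2; running total: 3)
Op 7: C3 write [C3 write: invalidate ['C1=M'] -> C3=M] -> [I,I,I,M] (invalidations this op: 1; running total: 4)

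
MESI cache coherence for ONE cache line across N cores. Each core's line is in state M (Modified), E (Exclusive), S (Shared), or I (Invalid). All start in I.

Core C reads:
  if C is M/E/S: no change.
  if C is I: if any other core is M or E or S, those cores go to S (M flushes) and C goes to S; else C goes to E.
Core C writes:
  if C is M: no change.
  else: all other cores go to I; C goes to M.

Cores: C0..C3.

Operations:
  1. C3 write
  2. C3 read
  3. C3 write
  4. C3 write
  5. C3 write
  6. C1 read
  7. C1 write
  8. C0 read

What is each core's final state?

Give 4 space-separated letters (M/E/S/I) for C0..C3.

Answer: S S I I

Derivation:
Op 1: C3 write [C3 write: invalidate none -> C3=M] -> [I,I,I,M]
Op 2: C3 read [C3 read: already in M, no change] -> [I,I,I,M]
Op 3: C3 write [C3 write: already M (modified), no change] -> [I,I,I,M]
Op 4: C3 write [C3 write: already M (modified), no change] -> [I,I,I,M]
Op 5: C3 write [C3 write: already M (modified), no change] -> [I,I,I,M]
Op 6: C1 read [C1 read from I: others=['C3=M'] -> C1=S, others downsized to S] -> [I,S,I,S]
Op 7: C1 write [C1 write: invalidate ['C3=S'] -> C1=M] -> [I,M,I,I]
Op 8: C0 read [C0 read from I: others=['C1=M'] -> C0=S, others downsized to S] -> [S,S,I,I]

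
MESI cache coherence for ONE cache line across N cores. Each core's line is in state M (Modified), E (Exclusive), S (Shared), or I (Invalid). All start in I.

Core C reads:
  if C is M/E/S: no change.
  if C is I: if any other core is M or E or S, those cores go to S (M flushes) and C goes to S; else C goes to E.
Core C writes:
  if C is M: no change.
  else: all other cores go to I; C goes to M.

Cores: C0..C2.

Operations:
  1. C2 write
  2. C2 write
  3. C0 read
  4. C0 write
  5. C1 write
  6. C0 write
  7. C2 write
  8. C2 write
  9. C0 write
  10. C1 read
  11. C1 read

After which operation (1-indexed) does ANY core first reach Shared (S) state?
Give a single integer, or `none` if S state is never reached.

Answer: 3

Derivation:
Op 1: C2 write [C2 write: invalidate none -> C2=M] -> [I,I,M]
Op 2: C2 write [C2 write: already M (modified), no change] -> [I,I,M]
Op 3: C0 read [C0 read from I: others=['C2=M'] -> C0=S, others downsized to S] -> [S,I,S]
  -> First S state at op 3; remaining ops need not be traced.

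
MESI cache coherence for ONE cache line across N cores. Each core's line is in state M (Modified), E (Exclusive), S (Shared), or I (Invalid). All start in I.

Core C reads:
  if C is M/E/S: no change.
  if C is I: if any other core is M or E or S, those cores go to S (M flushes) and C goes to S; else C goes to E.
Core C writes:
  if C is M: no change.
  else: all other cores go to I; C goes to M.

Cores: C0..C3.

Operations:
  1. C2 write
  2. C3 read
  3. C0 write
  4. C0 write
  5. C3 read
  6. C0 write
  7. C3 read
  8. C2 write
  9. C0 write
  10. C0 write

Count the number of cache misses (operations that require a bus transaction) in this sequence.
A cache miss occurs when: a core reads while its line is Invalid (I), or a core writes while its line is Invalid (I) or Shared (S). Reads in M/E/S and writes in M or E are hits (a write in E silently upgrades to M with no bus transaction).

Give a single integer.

Answer: 8

Derivation:
Op 1: C2 write [C2 write: invalidate none -> C2=M] -> [I,I,M,I] [MISS #1: write from I]
Op 2: C3 read [C3 read from I: others=['C2=M'] -> C3=S, others downsized to S] -> [I,I,S,S] [MISS #2: read from I]
Op 3: C0 write [C0 write: invalidate ['C2=S', 'C3=S'] -> C0=M] -> [M,I,I,I] [MISS #3: write from I]
Op 4: C0 write [C0 write: already M (modified), no change] -> [M,I,I,I] [hit: write from M]
Op 5: C3 read [C3 read from I: others=['C0=M'] -> C3=S, others downsized to S] -> [S,I,I,S] [MISS #4: read from I]
Op 6: C0 write [C0 write: invalidate ['C3=S'] -> C0=M] -> [M,I,I,I] [MISS #5: write from S]
Op 7: C3 read [C3 read from I: others=['C0=M'] -> C3=S, others downsized to S] -> [S,I,I,S] [MISS #6: read from I]
Op 8: C2 write [C2 write: invalidate ['C0=S', 'C3=S'] -> C2=M] -> [I,I,M,I] [MISS #7: write from I]
Op 9: C0 write [C0 write: invalidate ['C2=M'] -> C0=M] -> [M,I,I,I] [MISS #8: write from I]
Op 10: C0 write [C0 write: already M (modified), no change] -> [M,I,I,I] [hit: write from M]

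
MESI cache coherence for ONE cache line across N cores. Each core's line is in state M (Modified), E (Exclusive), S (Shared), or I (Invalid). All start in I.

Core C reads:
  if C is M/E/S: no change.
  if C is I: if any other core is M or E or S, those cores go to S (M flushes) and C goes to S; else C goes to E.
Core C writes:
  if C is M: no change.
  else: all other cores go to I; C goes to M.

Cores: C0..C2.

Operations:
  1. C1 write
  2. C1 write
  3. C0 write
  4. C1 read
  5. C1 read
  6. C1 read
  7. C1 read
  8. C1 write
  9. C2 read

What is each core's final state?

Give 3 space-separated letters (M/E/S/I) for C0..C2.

Answer: I S S

Derivation:
Op 1: C1 write [C1 write: invalidate none -> C1=M] -> [I,M,I]
Op 2: C1 write [C1 write: already M (modified), no change] -> [I,M,I]
Op 3: C0 write [C0 write: invalidate ['C1=M'] -> C0=M] -> [M,I,I]
Op 4: C1 read [C1 read from I: others=['C0=M'] -> C1=S, others downsized to S] -> [S,S,I]
Op 5: C1 read [C1 read: already in S, no change] -> [S,S,I]
Op 6: C1 read [C1 read: already in S, no change] -> [S,S,I]
Op 7: C1 read [C1 read: already in S, no change] -> [S,S,I]
Op 8: C1 write [C1 write: invalidate ['C0=S'] -> C1=M] -> [I,M,I]
Op 9: C2 read [C2 read from I: others=['C1=M'] -> C2=S, others downsized to S] -> [I,S,S]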